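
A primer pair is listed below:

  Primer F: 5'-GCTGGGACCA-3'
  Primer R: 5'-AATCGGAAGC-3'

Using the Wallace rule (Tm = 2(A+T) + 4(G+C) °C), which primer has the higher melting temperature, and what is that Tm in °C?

Primer F, 34°C

Primer F: A+T=3, G+C=7 → Tm = 2(3)+4(7) = 34°C
Primer R: A+T=5, G+C=5 → Tm = 2(5)+4(5) = 30°C
34°C vs 30°C → primer F is higher.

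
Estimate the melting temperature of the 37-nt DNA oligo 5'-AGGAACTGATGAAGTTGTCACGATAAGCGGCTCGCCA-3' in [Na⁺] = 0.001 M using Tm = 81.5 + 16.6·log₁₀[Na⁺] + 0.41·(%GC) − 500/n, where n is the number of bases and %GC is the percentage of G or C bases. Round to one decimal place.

39.2°C

Length n = 37. Scanning the sequence gives T=7, A=11, G=11, C=8.
G+C = 19, so %GC = 19/37 × 100 = 51.351%
Salt term: 16.6 × (-3) = -49.8
GC term: 0.41 × 51.351 = 21.054; length term: −500/37 = −13.514
Tm = 81.5 + (-49.8) + 21.054 − 13.514 = 39.24 → 39.2°C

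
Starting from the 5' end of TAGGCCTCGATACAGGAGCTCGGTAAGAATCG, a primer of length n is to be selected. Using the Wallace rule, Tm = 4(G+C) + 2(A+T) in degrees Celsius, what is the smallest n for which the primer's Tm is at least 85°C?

First 27 bases: TAGGCCTCGATACAGGAGCTCGGTAAG → Tm = 84°C (< 85°C)
First 28 bases: TAGGCCTCGATACAGGAGCTCGGTAAGA → Tm = 86°C (≥ 85°C)
Each additional base adds 2°C (A/T) or 4°C (G/C), so Tm is non-decreasing in n; n = 28 is the first length to reach 85°C.

n = 28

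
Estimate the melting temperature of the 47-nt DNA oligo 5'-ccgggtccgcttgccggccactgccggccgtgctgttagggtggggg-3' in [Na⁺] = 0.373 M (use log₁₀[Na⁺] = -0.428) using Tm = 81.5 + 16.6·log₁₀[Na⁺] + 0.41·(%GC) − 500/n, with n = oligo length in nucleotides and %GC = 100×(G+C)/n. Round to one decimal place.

Length n = 47. Base counts: A=2, C=15, G=21, T=9
G+C = 36, so %GC = 36/47 × 100 = 76.596%
Salt term: 16.6 × (-0.428) = -7.105
GC term: 0.41 × 76.596 = 31.404; length term: −500/47 = −10.638
Tm = 81.5 + (-7.105) + 31.404 − 10.638 = 95.161 → 95.2°C

95.2°C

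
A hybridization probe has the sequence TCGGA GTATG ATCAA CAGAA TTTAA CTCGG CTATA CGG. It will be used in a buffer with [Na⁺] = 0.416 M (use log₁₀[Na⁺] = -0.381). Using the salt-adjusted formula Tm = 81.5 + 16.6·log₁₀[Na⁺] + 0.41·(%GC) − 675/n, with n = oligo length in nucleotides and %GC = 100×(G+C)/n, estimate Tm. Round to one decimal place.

Length n = 38. Base counts: C=7, G=9, A=12, T=10
G+C = 16, so %GC = 16/38 × 100 = 42.105%
Salt term: 16.6 × (-0.381) = -6.325
GC term: 0.41 × 42.105 = 17.263; length term: −675/38 = −17.763
Tm = 81.5 + (-6.325) + 17.263 − 17.763 = 74.675 → 74.7°C

74.7°C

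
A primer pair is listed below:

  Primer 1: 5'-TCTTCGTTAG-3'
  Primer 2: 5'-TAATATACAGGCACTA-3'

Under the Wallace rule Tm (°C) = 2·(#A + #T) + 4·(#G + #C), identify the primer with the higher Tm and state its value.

Primer 1: A+T=6, G+C=4 → Tm = 2(6)+4(4) = 28°C
Primer 2: A+T=11, G+C=5 → Tm = 2(11)+4(5) = 42°C
28°C vs 42°C → primer 2 is higher.

Primer 2, 42°C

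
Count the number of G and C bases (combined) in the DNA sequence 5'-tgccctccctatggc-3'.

10

Base counts: A=1, T=4, G=3, C=7
G+C = 3 + 7 = 10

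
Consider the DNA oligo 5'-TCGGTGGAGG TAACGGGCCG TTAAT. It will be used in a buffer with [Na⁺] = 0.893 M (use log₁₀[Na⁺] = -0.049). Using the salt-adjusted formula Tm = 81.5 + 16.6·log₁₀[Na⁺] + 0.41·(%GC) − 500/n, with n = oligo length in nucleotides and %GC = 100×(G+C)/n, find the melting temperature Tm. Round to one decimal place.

Length n = 25. C=4, A=5, G=10, T=6
G+C = 14, so %GC = 14/25 × 100 = 56%
Salt term: 16.6 × (-0.049) = -0.813
GC term: 0.41 × 56 = 22.96; length term: −500/25 = −20
Tm = 81.5 + (-0.813) + 22.96 − 20 = 83.647 → 83.6°C

83.6°C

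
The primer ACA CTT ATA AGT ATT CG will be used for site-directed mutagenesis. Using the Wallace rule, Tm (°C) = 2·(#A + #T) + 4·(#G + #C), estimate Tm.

44°C

Scanning the sequence gives G=2, T=6, C=3, A=6.
AT pairs contribute 12, GC pairs contribute 5.
Tm = 4·5 + 2·12 = 20 + 24 = 44°C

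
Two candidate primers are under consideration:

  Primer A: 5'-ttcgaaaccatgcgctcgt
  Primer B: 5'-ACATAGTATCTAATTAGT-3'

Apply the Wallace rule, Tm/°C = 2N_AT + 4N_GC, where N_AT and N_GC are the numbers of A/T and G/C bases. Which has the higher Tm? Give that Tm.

Primer A, 58°C

Primer A: A+T=9, G+C=10 → Tm = 2(9)+4(10) = 58°C
Primer B: A+T=14, G+C=4 → Tm = 2(14)+4(4) = 44°C
58°C vs 44°C → primer A is higher.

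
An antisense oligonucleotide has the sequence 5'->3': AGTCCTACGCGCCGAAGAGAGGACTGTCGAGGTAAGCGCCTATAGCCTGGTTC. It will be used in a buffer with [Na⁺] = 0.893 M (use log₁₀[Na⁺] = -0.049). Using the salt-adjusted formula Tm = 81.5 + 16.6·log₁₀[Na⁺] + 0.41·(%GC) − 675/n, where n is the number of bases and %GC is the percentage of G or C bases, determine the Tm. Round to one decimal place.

Length n = 53. Base counts: T=10, C=14, A=12, G=17
G+C = 31, so %GC = 31/53 × 100 = 58.491%
Salt term: 16.6 × (-0.049) = -0.813
GC term: 0.41 × 58.491 = 23.981; length term: −675/53 = −12.736
Tm = 81.5 + (-0.813) + 23.981 − 12.736 = 91.932 → 91.9°C

91.9°C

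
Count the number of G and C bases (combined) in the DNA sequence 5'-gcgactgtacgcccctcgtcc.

15

A=2, G=5, C=10, T=4
G+C = 5 + 10 = 15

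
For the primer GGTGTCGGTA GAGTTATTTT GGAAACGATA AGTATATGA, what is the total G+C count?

Scanning the sequence gives A=12, T=13, G=12, C=2.
G+C = 12 + 2 = 14

14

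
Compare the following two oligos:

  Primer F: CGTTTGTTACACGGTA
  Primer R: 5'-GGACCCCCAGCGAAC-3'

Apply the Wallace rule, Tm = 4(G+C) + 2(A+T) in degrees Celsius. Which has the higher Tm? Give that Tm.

Primer R, 52°C

Primer F: A+T=9, G+C=7 → Tm = 2(9)+4(7) = 46°C
Primer R: A+T=4, G+C=11 → Tm = 2(4)+4(11) = 52°C
46°C vs 52°C → primer R is higher.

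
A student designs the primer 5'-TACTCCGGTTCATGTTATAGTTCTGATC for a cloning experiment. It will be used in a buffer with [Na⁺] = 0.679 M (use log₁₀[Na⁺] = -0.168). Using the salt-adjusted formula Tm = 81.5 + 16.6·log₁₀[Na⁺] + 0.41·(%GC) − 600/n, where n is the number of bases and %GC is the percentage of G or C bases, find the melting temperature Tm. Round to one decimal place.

73.4°C

Length n = 28. Counting bases: C=6, G=5, A=5, T=12
G+C = 11, so %GC = 11/28 × 100 = 39.286%
Salt term: 16.6 × (-0.168) = -2.789
GC term: 0.41 × 39.286 = 16.107; length term: −600/28 = −21.429
Tm = 81.5 + (-2.789) + 16.107 − 21.429 = 73.389 → 73.4°C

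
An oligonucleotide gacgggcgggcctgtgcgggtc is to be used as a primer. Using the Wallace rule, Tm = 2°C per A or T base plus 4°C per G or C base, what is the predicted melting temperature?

Base counts: T=3, G=12, A=1, C=6
AT pairs contribute 4, GC pairs contribute 18.
Tm = 2×4 + 4×18 = 80°C

80°C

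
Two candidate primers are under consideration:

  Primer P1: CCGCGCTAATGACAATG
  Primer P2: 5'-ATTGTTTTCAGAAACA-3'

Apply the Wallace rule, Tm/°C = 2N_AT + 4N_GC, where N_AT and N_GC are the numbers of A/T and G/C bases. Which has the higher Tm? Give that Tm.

Primer P1: A+T=8, G+C=9 → Tm = 2(8)+4(9) = 52°C
Primer P2: A+T=12, G+C=4 → Tm = 2(12)+4(4) = 40°C
52°C vs 40°C → primer P1 is higher.

Primer P1, 52°C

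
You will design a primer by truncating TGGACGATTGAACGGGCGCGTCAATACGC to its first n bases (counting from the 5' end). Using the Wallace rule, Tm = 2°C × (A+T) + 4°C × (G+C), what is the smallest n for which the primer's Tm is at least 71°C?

n = 22

First 21 bases: TGGACGATTGAACGGGCGCGT → Tm = 68°C (< 71°C)
First 22 bases: TGGACGATTGAACGGGCGCGTC → Tm = 72°C (≥ 71°C)
Since every base adds ≥2°C, Tm only increases with n, so the threshold is first crossed at n = 22.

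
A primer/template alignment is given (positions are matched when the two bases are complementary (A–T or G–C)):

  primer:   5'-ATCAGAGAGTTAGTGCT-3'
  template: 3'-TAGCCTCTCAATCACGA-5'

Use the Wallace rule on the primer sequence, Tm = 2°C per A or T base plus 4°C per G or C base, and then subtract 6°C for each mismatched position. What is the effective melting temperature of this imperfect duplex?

Primer base counts: A=5, T=5, G=5, C=2 → A+T=10, G+C=7
Perfect-match Tm = 2(10) + 4(7) = 20 + 28 = 48°C
Mismatches (positions where the bases are not complementary): 1 (at position 4)
Effective Tm = 48 − 1×6 = 48 − 6 = 42°C

42°C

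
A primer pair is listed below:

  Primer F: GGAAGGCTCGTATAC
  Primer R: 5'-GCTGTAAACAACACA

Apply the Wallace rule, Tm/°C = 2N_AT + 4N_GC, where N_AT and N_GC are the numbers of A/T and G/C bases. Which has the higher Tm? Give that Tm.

Primer F, 46°C

Primer F: A+T=7, G+C=8 → Tm = 2(7)+4(8) = 46°C
Primer R: A+T=9, G+C=6 → Tm = 2(9)+4(6) = 42°C
46°C vs 42°C → primer F is higher.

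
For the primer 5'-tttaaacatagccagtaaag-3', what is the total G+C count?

Base counts: A=9, G=3, T=5, C=3
G+C = 3 + 3 = 6

6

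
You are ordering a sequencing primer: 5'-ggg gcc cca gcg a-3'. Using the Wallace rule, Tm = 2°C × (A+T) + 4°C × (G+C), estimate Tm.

48°C

T=0, G=6, C=5, A=2
A+T = 2, G+C = 11
Tm = 2(2) + 4(11) = 4 + 44 = 48°C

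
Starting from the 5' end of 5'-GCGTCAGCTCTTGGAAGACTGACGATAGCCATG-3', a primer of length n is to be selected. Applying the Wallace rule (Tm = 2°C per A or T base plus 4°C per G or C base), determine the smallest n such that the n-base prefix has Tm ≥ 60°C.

First 18 bases: GCGTCAGCTCTTGGAAGA → Tm = 56°C (< 60°C)
First 19 bases: GCGTCAGCTCTTGGAAGAC → Tm = 60°C (≥ 60°C)
Each additional base adds 2°C (A/T) or 4°C (G/C), so Tm is non-decreasing in n; n = 19 is the first length to reach 60°C.

n = 19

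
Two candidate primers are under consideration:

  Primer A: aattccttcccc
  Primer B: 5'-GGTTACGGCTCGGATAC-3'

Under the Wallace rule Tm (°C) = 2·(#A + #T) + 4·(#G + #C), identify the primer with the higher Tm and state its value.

Primer A: A+T=6, G+C=6 → Tm = 2(6)+4(6) = 36°C
Primer B: A+T=7, G+C=10 → Tm = 2(7)+4(10) = 54°C
36°C vs 54°C → primer B is higher.

Primer B, 54°C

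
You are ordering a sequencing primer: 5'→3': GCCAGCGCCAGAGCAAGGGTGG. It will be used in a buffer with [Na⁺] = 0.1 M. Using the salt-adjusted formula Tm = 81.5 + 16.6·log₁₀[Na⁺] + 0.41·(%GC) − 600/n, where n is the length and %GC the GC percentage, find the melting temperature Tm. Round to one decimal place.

67.4°C

Length n = 22. Base counts: T=1, A=5, C=6, G=10
G+C = 16, so %GC = 16/22 × 100 = 72.727%
Salt term: 16.6 × (-1) = -16.6
GC term: 0.41 × 72.727 = 29.818; length term: −600/22 = −27.273
Tm = 81.5 + (-16.6) + 29.818 − 27.273 = 67.445 → 67.4°C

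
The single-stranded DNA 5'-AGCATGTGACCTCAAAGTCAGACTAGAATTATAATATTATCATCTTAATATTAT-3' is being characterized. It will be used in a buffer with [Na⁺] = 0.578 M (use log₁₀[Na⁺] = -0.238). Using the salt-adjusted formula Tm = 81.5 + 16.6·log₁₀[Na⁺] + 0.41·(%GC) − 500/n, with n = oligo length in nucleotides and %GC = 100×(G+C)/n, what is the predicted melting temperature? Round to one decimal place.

Length n = 54. Scanning the sequence gives G=6, T=19, C=8, A=21.
G+C = 14, so %GC = 14/54 × 100 = 25.926%
Salt term: 16.6 × (-0.238) = -3.951
GC term: 0.41 × 25.926 = 10.63; length term: −500/54 = −9.259
Tm = 81.5 + (-3.951) + 10.63 − 9.259 = 78.92 → 78.9°C

78.9°C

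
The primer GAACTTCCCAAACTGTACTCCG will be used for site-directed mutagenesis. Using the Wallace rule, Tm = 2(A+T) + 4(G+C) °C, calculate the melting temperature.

66°C

Scanning the sequence gives T=5, A=6, C=8, G=3.
AT pairs contribute 11, GC pairs contribute 11.
Tm = 2×11 + 4×11 = 66°C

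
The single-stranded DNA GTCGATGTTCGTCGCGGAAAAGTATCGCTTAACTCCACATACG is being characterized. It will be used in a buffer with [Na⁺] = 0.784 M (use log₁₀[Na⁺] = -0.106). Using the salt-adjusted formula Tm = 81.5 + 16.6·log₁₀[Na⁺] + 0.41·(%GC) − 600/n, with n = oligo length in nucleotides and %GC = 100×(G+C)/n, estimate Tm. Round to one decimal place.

85.8°C

Length n = 43. Scanning the sequence gives T=11, G=10, C=11, A=11.
G+C = 21, so %GC = 21/43 × 100 = 48.837%
Salt term: 16.6 × (-0.106) = -1.76
GC term: 0.41 × 48.837 = 20.023; length term: −600/43 = −13.953
Tm = 81.5 + (-1.76) + 20.023 − 13.953 = 85.81 → 85.8°C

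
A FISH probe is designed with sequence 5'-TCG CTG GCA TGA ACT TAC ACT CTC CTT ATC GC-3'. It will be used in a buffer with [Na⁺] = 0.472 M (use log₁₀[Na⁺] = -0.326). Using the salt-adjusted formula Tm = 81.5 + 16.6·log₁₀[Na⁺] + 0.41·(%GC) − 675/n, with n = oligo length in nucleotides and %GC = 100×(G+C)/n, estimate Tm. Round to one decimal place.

Length n = 32. Counting bases: A=6, T=10, C=11, G=5
G+C = 16, so %GC = 16/32 × 100 = 50%
Salt term: 16.6 × (-0.326) = -5.412
GC term: 0.41 × 50 = 20.5; length term: −675/32 = −21.094
Tm = 81.5 + (-5.412) + 20.5 − 21.094 = 75.494 → 75.5°C

75.5°C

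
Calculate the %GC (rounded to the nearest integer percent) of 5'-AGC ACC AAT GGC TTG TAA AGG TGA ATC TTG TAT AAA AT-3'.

34%

Counting bases: C=5, G=8, T=11, A=14
G+C = 8 + 5 = 13 out of 38 bases
%GC = 13/38 × 100 = 34.21% ≈ 34%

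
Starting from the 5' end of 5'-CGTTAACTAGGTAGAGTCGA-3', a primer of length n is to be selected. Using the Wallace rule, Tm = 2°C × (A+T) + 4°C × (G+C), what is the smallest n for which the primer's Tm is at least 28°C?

n = 10

First 9 bases: CGTTAACTA → Tm = 24°C (< 28°C)
First 10 bases: CGTTAACTAG → Tm = 28°C (≥ 28°C)
Each additional base adds 2°C (A/T) or 4°C (G/C), so Tm is non-decreasing in n; n = 10 is the first length to reach 28°C.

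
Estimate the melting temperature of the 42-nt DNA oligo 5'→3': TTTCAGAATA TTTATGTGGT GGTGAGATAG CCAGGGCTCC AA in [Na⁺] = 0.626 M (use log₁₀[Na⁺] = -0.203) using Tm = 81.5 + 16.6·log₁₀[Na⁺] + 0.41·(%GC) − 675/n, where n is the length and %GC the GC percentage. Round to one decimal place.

79.6°C

Length n = 42. Counting bases: C=6, T=13, G=12, A=11
G+C = 18, so %GC = 18/42 × 100 = 42.857%
Salt term: 16.6 × (-0.203) = -3.37
GC term: 0.41 × 42.857 = 17.571; length term: −675/42 = −16.071
Tm = 81.5 + (-3.37) + 17.571 − 16.071 = 79.63 → 79.6°C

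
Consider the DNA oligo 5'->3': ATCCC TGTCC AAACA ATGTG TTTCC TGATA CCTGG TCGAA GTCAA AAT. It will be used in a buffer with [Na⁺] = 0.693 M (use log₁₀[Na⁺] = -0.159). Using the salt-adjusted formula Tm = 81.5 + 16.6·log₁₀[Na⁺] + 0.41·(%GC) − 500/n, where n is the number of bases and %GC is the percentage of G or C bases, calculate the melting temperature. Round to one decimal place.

Length n = 48. T=14, G=8, A=14, C=12
G+C = 20, so %GC = 20/48 × 100 = 41.667%
Salt term: 16.6 × (-0.159) = -2.639
GC term: 0.41 × 41.667 = 17.083; length term: −500/48 = −10.417
Tm = 81.5 + (-2.639) + 17.083 − 10.417 = 85.527 → 85.5°C

85.5°C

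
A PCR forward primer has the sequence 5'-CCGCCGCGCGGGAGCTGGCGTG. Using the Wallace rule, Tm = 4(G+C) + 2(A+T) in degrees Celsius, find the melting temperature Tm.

82°C

Counting bases: C=8, T=2, G=11, A=1
AT pairs contribute 3, GC pairs contribute 19.
Tm = 2×3 + 4×19 = 82°C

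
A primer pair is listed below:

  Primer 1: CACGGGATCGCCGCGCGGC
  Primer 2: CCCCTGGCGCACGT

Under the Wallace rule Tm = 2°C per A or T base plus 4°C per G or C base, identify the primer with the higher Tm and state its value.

Primer 1, 70°C

Primer 1: A+T=3, G+C=16 → Tm = 2(3)+4(16) = 70°C
Primer 2: A+T=3, G+C=11 → Tm = 2(3)+4(11) = 50°C
70°C vs 50°C → primer 1 is higher.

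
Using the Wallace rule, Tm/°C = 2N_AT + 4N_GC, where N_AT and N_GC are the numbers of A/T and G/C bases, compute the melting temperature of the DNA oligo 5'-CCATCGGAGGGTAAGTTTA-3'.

Counting bases: T=5, A=5, C=3, G=6
So N_AT = 10 and N_GC = 9.
Tm = 2×10 + 4×9 = 56°C

56°C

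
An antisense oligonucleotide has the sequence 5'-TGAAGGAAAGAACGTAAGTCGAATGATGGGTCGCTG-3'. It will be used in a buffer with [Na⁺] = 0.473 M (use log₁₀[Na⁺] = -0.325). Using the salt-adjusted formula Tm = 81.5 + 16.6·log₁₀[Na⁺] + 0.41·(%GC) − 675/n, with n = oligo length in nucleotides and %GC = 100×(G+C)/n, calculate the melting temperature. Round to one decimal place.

Length n = 36. A=12, G=13, T=7, C=4
G+C = 17, so %GC = 17/36 × 100 = 47.222%
Salt term: 16.6 × (-0.325) = -5.395
GC term: 0.41 × 47.222 = 19.361; length term: −675/36 = −18.75
Tm = 81.5 + (-5.395) + 19.361 − 18.75 = 76.716 → 76.7°C

76.7°C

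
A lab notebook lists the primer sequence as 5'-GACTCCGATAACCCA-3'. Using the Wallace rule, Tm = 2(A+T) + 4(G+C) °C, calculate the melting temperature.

46°C

Base counts: G=2, T=2, C=6, A=5
AT pairs contribute 7, GC pairs contribute 8.
Tm = 2×7 + 4×8 = 46°C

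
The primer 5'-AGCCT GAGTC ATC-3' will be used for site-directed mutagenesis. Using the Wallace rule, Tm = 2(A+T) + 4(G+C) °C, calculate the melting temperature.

Scanning the sequence gives A=3, C=4, T=3, G=3.
So N_AT = 6 and N_GC = 7.
Tm = 4·7 + 2·6 = 28 + 12 = 40°C

40°C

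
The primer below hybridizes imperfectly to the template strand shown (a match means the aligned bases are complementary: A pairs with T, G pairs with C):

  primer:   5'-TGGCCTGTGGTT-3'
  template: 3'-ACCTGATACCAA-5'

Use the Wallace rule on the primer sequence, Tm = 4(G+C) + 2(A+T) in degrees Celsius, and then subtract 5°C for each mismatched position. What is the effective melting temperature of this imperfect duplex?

Primer base counts: A=0, T=5, G=5, C=2 → A+T=5, G+C=7
Perfect-match Tm = 2(5) + 4(7) = 10 + 28 = 38°C
Mismatches (positions where the bases are not complementary): 2 (at positions 4, 7)
Effective Tm = 38 − 2×5 = 38 − 10 = 28°C

28°C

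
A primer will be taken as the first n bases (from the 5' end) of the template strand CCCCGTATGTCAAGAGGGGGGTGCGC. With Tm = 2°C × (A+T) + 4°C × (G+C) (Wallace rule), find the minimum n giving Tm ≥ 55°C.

First 17 bases: CCCCGTATGTCAAGAGG → Tm = 54°C (< 55°C)
First 18 bases: CCCCGTATGTCAAGAGGG → Tm = 58°C (≥ 55°C)
Each additional base adds 2°C (A/T) or 4°C (G/C), so Tm is non-decreasing in n; n = 18 is the first length to reach 55°C.

n = 18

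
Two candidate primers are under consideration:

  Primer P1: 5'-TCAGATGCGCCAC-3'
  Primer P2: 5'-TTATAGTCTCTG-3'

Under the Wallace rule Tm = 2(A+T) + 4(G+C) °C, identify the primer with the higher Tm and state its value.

Primer P1: A+T=5, G+C=8 → Tm = 2(5)+4(8) = 42°C
Primer P2: A+T=8, G+C=4 → Tm = 2(8)+4(4) = 32°C
42°C vs 32°C → primer P1 is higher.

Primer P1, 42°C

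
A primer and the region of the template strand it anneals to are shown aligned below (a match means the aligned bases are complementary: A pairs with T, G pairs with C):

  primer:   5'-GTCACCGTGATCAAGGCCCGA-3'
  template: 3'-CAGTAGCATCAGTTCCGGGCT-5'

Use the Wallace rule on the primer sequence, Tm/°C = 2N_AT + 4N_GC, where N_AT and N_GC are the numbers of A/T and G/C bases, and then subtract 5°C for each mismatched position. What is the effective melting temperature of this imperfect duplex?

53°C

Primer base counts: A=5, T=3, G=6, C=7 → A+T=8, G+C=13
Perfect-match Tm = 2(8) + 4(13) = 16 + 52 = 68°C
Mismatches (positions where the bases are not complementary): 3 (at positions 5, 9, 10)
Effective Tm = 68 − 3×5 = 68 − 15 = 53°C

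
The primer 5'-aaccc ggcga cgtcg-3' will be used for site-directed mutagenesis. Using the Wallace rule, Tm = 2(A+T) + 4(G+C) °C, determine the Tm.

Scanning the sequence gives T=1, C=6, G=5, A=3.
So N_AT = 4 and N_GC = 11.
Tm = 2×4 + 4×11 = 52°C

52°C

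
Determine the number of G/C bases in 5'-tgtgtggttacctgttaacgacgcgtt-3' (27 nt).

Counting bases: G=8, T=10, A=4, C=5
G+C = 8 + 5 = 13

13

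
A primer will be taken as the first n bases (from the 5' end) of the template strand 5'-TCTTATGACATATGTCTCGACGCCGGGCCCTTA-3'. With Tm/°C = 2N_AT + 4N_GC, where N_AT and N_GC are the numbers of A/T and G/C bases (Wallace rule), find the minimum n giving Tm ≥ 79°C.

n = 27

First 26 bases: TCTTATGACATATGTCTCGACGCCGG → Tm = 78°C (< 79°C)
First 27 bases: TCTTATGACATATGTCTCGACGCCGGG → Tm = 82°C (≥ 79°C)
Since every base adds ≥2°C, Tm only increases with n, so the threshold is first crossed at n = 27.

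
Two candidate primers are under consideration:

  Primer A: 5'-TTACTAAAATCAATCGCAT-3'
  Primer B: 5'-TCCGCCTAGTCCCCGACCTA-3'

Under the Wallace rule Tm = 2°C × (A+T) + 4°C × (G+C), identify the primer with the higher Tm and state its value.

Primer A: A+T=14, G+C=5 → Tm = 2(14)+4(5) = 48°C
Primer B: A+T=7, G+C=13 → Tm = 2(7)+4(13) = 66°C
48°C vs 66°C → primer B is higher.

Primer B, 66°C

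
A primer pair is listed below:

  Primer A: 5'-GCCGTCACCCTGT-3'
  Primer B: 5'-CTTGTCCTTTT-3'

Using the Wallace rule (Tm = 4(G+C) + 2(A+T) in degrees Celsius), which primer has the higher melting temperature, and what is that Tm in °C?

Primer A, 44°C

Primer A: A+T=4, G+C=9 → Tm = 2(4)+4(9) = 44°C
Primer B: A+T=7, G+C=4 → Tm = 2(7)+4(4) = 30°C
44°C vs 30°C → primer A is higher.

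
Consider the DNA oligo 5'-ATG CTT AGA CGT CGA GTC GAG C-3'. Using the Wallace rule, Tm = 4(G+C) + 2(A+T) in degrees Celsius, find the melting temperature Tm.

G=7, C=5, T=5, A=5
AT pairs contribute 10, GC pairs contribute 12.
Tm = 4·12 + 2·10 = 48 + 20 = 68°C

68°C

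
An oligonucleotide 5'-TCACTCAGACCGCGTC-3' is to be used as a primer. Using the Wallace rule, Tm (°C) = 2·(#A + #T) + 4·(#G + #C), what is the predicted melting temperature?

52°C

Scanning the sequence gives G=3, T=3, C=7, A=3.
AT pairs contribute 6, GC pairs contribute 10.
Tm = 2(6) + 4(10) = 12 + 40 = 52°C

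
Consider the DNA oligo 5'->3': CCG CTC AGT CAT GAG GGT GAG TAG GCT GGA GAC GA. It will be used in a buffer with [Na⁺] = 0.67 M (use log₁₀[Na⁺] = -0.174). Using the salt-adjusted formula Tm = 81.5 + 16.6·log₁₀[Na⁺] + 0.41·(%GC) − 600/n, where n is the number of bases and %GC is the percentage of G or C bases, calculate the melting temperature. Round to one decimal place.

86.1°C

Length n = 35. Counting bases: T=6, A=8, G=14, C=7
G+C = 21, so %GC = 21/35 × 100 = 60%
Salt term: 16.6 × (-0.174) = -2.888
GC term: 0.41 × 60 = 24.6; length term: −600/35 = −17.143
Tm = 81.5 + (-2.888) + 24.6 − 17.143 = 86.069 → 86.1°C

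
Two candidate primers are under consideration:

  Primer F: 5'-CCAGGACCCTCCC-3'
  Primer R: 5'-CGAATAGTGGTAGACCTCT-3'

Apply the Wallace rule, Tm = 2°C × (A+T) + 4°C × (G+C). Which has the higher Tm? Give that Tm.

Primer F: A+T=3, G+C=10 → Tm = 2(3)+4(10) = 46°C
Primer R: A+T=10, G+C=9 → Tm = 2(10)+4(9) = 56°C
46°C vs 56°C → primer R is higher.

Primer R, 56°C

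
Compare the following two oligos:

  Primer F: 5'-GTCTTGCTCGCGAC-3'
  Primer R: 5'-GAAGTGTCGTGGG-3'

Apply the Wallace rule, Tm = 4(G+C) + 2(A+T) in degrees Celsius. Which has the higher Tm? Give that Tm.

Primer F: A+T=5, G+C=9 → Tm = 2(5)+4(9) = 46°C
Primer R: A+T=5, G+C=8 → Tm = 2(5)+4(8) = 42°C
46°C vs 42°C → primer F is higher.

Primer F, 46°C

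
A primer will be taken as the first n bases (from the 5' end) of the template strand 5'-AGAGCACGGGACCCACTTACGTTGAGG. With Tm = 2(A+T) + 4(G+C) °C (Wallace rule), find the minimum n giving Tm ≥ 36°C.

n = 11

First 10 bases: AGAGCACGGG → Tm = 34°C (< 36°C)
First 11 bases: AGAGCACGGGA → Tm = 36°C (≥ 36°C)
Since every base adds ≥2°C, Tm only increases with n, so the threshold is first crossed at n = 11.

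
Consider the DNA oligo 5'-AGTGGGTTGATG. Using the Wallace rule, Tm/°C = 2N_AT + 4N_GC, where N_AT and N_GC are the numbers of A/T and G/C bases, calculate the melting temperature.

Scanning the sequence gives G=6, T=4, A=2, C=0.
AT pairs contribute 6, GC pairs contribute 6.
Tm = 2×6 + 4×6 = 36°C

36°C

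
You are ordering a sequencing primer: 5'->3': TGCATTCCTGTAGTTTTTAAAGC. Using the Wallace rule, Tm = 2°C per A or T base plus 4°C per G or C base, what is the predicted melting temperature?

62°C

Base counts: A=5, C=4, T=10, G=4
So N_AT = 15 and N_GC = 8.
Tm = 2×15 + 4×8 = 62°C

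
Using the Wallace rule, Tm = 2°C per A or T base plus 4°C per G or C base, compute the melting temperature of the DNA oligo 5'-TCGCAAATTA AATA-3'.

Counting bases: C=2, T=4, A=7, G=1
A+T = 11, G+C = 3
Tm = 2×11 + 4×3 = 34°C

34°C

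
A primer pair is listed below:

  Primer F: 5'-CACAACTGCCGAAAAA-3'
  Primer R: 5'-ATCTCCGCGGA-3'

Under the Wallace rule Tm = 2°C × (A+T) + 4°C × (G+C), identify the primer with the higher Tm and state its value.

Primer F: A+T=9, G+C=7 → Tm = 2(9)+4(7) = 46°C
Primer R: A+T=4, G+C=7 → Tm = 2(4)+4(7) = 36°C
46°C vs 36°C → primer F is higher.

Primer F, 46°C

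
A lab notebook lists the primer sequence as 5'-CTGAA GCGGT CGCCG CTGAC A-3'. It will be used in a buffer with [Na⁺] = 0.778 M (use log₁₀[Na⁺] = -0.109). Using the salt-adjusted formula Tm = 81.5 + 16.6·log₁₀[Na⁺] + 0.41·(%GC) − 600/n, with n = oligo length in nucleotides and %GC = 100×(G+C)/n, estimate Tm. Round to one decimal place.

Length n = 21. T=3, G=7, C=7, A=4
G+C = 14, so %GC = 14/21 × 100 = 66.667%
Salt term: 16.6 × (-0.109) = -1.809
GC term: 0.41 × 66.667 = 27.333; length term: −600/21 = −28.571
Tm = 81.5 + (-1.809) + 27.333 − 28.571 = 78.453 → 78.5°C

78.5°C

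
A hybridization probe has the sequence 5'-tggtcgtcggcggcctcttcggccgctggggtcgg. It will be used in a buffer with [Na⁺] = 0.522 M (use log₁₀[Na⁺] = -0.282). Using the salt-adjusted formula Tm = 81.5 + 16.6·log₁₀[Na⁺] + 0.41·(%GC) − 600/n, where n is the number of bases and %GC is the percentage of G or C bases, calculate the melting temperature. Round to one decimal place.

91.3°C

Length n = 35. Counting bases: A=0, G=16, T=8, C=11
G+C = 27, so %GC = 27/35 × 100 = 77.143%
Salt term: 16.6 × (-0.282) = -4.681
GC term: 0.41 × 77.143 = 31.629; length term: −600/35 = −17.143
Tm = 81.5 + (-4.681) + 31.629 − 17.143 = 91.305 → 91.3°C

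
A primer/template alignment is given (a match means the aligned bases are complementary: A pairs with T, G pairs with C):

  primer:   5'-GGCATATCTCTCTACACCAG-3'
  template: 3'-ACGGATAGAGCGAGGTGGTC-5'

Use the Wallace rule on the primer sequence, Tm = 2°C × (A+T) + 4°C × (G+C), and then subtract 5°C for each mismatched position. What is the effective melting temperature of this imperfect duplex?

40°C

Primer base counts: A=5, T=5, G=3, C=7 → A+T=10, G+C=10
Perfect-match Tm = 2(10) + 4(10) = 20 + 40 = 60°C
Mismatches (positions where the bases are not complementary): 4 (at positions 1, 4, 11, 14)
Effective Tm = 60 − 4×5 = 60 − 20 = 40°C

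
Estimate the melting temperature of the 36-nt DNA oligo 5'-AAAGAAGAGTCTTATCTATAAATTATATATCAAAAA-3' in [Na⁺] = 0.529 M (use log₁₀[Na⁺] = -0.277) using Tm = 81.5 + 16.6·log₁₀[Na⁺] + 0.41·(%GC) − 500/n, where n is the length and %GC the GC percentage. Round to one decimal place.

Length n = 36. Counting bases: G=3, T=11, A=19, C=3
G+C = 6, so %GC = 6/36 × 100 = 16.667%
Salt term: 16.6 × (-0.277) = -4.598
GC term: 0.41 × 16.667 = 6.833; length term: −500/36 = −13.889
Tm = 81.5 + (-4.598) + 6.833 − 13.889 = 69.846 → 69.8°C

69.8°C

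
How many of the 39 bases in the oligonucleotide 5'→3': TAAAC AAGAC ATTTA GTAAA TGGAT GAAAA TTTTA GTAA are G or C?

Base counts: T=12, A=19, G=6, C=2
G+C = 6 + 2 = 8

8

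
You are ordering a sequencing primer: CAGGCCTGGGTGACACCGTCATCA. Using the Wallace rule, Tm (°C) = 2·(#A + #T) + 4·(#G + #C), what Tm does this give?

C=8, A=5, G=7, T=4
A+T = 9, G+C = 15
Tm = 2×9 + 4×15 = 78°C

78°C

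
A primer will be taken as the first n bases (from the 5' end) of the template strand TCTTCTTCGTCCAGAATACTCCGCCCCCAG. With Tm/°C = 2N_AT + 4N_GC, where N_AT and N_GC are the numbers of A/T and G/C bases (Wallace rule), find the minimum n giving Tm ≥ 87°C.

n = 28

First 27 bases: TCTTCTTCGTCCAGAATACTCCGCCCC → Tm = 84°C (< 87°C)
First 28 bases: TCTTCTTCGTCCAGAATACTCCGCCCCC → Tm = 88°C (≥ 87°C)
Since every base adds ≥2°C, Tm only increases with n, so the threshold is first crossed at n = 28.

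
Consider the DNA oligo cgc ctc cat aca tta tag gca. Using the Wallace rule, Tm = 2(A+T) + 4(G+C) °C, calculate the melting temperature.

62°C

C=7, G=3, A=6, T=5
AT pairs contribute 11, GC pairs contribute 10.
Tm = 4·10 + 2·11 = 40 + 22 = 62°C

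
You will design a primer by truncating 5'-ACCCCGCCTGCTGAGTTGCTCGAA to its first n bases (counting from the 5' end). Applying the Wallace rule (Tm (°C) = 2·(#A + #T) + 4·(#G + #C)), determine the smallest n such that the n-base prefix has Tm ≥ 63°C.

n = 19

First 18 bases: ACCCCGCCTGCTGAGTTG → Tm = 60°C (< 63°C)
First 19 bases: ACCCCGCCTGCTGAGTTGC → Tm = 64°C (≥ 63°C)
Each additional base adds 2°C (A/T) or 4°C (G/C), so Tm is non-decreasing in n; n = 19 is the first length to reach 63°C.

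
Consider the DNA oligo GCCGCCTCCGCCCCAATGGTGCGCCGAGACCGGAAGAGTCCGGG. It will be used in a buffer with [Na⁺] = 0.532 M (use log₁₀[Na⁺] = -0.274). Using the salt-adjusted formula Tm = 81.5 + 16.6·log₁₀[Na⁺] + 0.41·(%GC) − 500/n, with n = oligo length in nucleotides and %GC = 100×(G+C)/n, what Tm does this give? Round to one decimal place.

Length n = 44. Counting bases: C=17, A=7, T=4, G=16
G+C = 33, so %GC = 33/44 × 100 = 75%
Salt term: 16.6 × (-0.274) = -4.548
GC term: 0.41 × 75 = 30.75; length term: −500/44 = −11.364
Tm = 81.5 + (-4.548) + 30.75 − 11.364 = 96.338 → 96.3°C

96.3°C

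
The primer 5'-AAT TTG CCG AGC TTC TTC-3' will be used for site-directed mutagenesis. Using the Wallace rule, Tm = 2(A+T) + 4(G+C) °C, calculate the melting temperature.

52°C

Counting bases: C=5, A=3, G=3, T=7
A+T = 10, G+C = 8
Tm = 4·8 + 2·10 = 32 + 20 = 52°C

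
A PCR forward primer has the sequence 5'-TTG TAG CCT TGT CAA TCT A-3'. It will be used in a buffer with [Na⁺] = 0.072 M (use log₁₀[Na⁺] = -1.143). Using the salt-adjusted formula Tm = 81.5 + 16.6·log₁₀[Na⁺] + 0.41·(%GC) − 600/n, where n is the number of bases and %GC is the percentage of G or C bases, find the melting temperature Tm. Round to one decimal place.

Length n = 19. Counting bases: A=4, C=4, G=3, T=8
G+C = 7, so %GC = 7/19 × 100 = 36.842%
Salt term: 16.6 × (-1.143) = -18.974
GC term: 0.41 × 36.842 = 15.105; length term: −600/19 = −31.579
Tm = 81.5 + (-18.974) + 15.105 − 31.579 = 46.052 → 46.1°C

46.1°C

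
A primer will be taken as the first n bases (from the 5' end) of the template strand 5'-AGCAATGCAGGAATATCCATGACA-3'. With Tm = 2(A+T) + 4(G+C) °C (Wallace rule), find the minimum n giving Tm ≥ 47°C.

First 16 bases: AGCAATGCAGGAATAT → Tm = 44°C (< 47°C)
First 17 bases: AGCAATGCAGGAATATC → Tm = 48°C (≥ 47°C)
Since every base adds ≥2°C, Tm only increases with n, so the threshold is first crossed at n = 17.

n = 17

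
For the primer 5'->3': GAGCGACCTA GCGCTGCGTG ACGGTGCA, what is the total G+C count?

G=11, C=8, T=4, A=5
G+C = 11 + 8 = 19

19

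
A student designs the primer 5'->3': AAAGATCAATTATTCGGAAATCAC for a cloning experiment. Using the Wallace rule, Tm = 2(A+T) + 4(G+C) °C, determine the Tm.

T=6, G=3, A=11, C=4
AT pairs contribute 17, GC pairs contribute 7.
Tm = 4·7 + 2·17 = 28 + 34 = 62°C

62°C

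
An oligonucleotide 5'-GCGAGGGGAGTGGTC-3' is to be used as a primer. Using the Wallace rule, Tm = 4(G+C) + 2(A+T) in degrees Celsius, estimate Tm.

52°C

Counting bases: A=2, G=9, T=2, C=2
AT pairs contribute 4, GC pairs contribute 11.
Tm = 2×4 + 4×11 = 52°C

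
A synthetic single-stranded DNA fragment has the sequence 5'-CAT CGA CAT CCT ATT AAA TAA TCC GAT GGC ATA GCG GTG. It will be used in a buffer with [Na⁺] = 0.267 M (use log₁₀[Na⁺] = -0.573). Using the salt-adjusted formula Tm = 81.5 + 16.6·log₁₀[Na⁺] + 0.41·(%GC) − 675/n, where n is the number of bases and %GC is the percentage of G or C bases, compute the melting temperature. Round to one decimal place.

Length n = 39. Counting bases: T=10, C=9, A=12, G=8
G+C = 17, so %GC = 17/39 × 100 = 43.59%
Salt term: 16.6 × (-0.573) = -9.512
GC term: 0.41 × 43.59 = 17.872; length term: −675/39 = −17.308
Tm = 81.5 + (-9.512) + 17.872 − 17.308 = 72.552 → 72.6°C

72.6°C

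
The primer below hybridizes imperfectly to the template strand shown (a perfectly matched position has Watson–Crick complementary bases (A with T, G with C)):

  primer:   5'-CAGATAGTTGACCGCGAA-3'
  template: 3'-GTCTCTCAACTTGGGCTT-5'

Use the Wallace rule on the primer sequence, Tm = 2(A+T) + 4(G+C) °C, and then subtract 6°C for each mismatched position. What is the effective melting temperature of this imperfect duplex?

Primer base counts: A=6, T=3, G=5, C=4 → A+T=9, G+C=9
Perfect-match Tm = 2(9) + 4(9) = 18 + 36 = 54°C
Mismatches (positions where the bases are not complementary): 3 (at positions 5, 12, 14)
Effective Tm = 54 − 3×6 = 54 − 18 = 36°C

36°C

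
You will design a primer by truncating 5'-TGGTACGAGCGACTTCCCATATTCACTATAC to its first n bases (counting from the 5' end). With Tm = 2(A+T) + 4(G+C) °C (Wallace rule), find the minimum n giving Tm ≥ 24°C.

First 7 bases: TGGTACG → Tm = 22°C (< 24°C)
First 8 bases: TGGTACGA → Tm = 24°C (≥ 24°C)
Since every base adds ≥2°C, Tm only increases with n, so the threshold is first crossed at n = 8.

n = 8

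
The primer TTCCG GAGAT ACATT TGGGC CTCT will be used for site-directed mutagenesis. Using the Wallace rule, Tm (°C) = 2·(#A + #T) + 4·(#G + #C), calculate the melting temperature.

72°C

G=6, A=4, C=6, T=8
A+T = 12, G+C = 12
Tm = 2(12) + 4(12) = 24 + 48 = 72°C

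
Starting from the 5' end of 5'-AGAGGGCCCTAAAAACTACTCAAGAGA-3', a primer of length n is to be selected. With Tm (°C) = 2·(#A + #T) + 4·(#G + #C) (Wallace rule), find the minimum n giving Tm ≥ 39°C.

First 12 bases: AGAGGGCCCTAA → Tm = 38°C (< 39°C)
First 13 bases: AGAGGGCCCTAAA → Tm = 40°C (≥ 39°C)
Since every base adds ≥2°C, Tm only increases with n, so the threshold is first crossed at n = 13.

n = 13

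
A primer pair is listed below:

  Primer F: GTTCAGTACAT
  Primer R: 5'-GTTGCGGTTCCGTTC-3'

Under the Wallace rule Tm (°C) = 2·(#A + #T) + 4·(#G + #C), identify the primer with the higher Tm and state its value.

Primer F: A+T=7, G+C=4 → Tm = 2(7)+4(4) = 30°C
Primer R: A+T=6, G+C=9 → Tm = 2(6)+4(9) = 48°C
30°C vs 48°C → primer R is higher.

Primer R, 48°C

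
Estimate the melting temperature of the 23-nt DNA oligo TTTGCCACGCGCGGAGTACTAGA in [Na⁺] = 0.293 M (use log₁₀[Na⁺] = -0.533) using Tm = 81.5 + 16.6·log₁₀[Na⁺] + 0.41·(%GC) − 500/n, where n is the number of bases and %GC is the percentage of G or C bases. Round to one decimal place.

74.1°C

Length n = 23. Base counts: A=5, C=6, T=5, G=7
G+C = 13, so %GC = 13/23 × 100 = 56.522%
Salt term: 16.6 × (-0.533) = -8.848
GC term: 0.41 × 56.522 = 23.174; length term: −500/23 = −21.739
Tm = 81.5 + (-8.848) + 23.174 − 21.739 = 74.087 → 74.1°C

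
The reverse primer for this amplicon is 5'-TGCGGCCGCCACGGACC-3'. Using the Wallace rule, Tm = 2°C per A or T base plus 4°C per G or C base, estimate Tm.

62°C

C=8, T=1, A=2, G=6
AT pairs contribute 3, GC pairs contribute 14.
Tm = 4·14 + 2·3 = 56 + 6 = 62°C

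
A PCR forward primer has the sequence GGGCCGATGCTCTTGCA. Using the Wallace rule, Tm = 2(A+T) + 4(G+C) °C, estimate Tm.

A=2, G=6, C=5, T=4
AT pairs contribute 6, GC pairs contribute 11.
Tm = 4·11 + 2·6 = 44 + 12 = 56°C

56°C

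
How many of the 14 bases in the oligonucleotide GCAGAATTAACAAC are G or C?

Scanning the sequence gives A=7, T=2, G=2, C=3.
Total G or C: 2 + 3 = 5

5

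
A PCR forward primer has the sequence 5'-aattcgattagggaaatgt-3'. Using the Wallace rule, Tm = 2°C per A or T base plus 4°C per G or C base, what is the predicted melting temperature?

C=1, T=6, G=5, A=7
A+T = 13, G+C = 6
Tm = 2(13) + 4(6) = 26 + 24 = 50°C

50°C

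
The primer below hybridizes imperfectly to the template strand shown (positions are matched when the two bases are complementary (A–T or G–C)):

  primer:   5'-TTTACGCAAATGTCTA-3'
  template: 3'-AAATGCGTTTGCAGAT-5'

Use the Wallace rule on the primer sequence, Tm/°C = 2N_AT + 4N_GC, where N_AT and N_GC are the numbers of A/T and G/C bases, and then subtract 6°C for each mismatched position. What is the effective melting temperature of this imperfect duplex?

36°C

Primer base counts: A=5, T=6, G=2, C=3 → A+T=11, G+C=5
Perfect-match Tm = 2(11) + 4(5) = 22 + 20 = 42°C
Mismatches (positions where the bases are not complementary): 1 (at position 11)
Effective Tm = 42 − 1×6 = 42 − 6 = 36°C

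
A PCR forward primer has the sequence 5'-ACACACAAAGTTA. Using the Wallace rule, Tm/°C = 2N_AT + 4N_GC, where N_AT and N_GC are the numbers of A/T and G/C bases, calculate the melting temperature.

34°C

A=7, G=1, C=3, T=2
AT pairs contribute 9, GC pairs contribute 4.
Tm = 4·4 + 2·9 = 16 + 18 = 34°C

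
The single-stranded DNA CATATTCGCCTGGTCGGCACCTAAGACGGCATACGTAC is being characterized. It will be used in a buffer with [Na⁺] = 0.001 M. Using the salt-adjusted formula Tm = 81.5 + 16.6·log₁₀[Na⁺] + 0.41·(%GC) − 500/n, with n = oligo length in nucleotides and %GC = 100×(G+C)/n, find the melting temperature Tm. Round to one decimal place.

41.2°C

Length n = 38. A=9, G=9, C=12, T=8
G+C = 21, so %GC = 21/38 × 100 = 55.263%
Salt term: 16.6 × (-3) = -49.8
GC term: 0.41 × 55.263 = 22.658; length term: −500/38 = −13.158
Tm = 81.5 + (-49.8) + 22.658 − 13.158 = 41.2 → 41.2°C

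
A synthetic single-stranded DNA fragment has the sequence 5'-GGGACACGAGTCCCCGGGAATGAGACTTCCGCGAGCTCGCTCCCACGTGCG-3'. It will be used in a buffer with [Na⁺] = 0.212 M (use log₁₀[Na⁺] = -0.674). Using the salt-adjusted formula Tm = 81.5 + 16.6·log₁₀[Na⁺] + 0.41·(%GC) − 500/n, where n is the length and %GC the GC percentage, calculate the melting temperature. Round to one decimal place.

Length n = 51. A=9, G=17, T=7, C=18
G+C = 35, so %GC = 35/51 × 100 = 68.627%
Salt term: 16.6 × (-0.674) = -11.188
GC term: 0.41 × 68.627 = 28.137; length term: −500/51 = −9.804
Tm = 81.5 + (-11.188) + 28.137 − 9.804 = 88.645 → 88.6°C

88.6°C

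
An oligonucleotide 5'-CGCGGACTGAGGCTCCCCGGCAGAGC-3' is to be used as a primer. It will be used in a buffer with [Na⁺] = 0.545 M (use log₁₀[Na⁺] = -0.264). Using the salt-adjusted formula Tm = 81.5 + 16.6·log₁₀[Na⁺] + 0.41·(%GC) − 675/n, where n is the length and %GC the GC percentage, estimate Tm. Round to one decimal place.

Length n = 26. Scanning the sequence gives C=10, A=4, G=10, T=2.
G+C = 20, so %GC = 20/26 × 100 = 76.923%
Salt term: 16.6 × (-0.264) = -4.382
GC term: 0.41 × 76.923 = 31.538; length term: −675/26 = −25.962
Tm = 81.5 + (-4.382) + 31.538 − 25.962 = 82.694 → 82.7°C

82.7°C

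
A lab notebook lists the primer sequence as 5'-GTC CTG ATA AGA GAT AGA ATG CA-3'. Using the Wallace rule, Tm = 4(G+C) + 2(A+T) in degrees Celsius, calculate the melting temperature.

A=9, C=3, G=6, T=5
A+T = 14, G+C = 9
Tm = 2(14) + 4(9) = 28 + 36 = 64°C

64°C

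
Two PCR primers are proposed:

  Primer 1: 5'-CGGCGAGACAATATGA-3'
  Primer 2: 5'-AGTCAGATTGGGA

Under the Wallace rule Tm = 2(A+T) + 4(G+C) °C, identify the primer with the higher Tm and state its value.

Primer 1: A+T=8, G+C=8 → Tm = 2(8)+4(8) = 48°C
Primer 2: A+T=7, G+C=6 → Tm = 2(7)+4(6) = 38°C
48°C vs 38°C → primer 1 is higher.

Primer 1, 48°C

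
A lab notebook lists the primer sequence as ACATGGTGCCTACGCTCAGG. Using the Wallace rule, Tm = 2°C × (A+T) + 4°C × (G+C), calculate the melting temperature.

Scanning the sequence gives G=6, T=4, A=4, C=6.
AT pairs contribute 8, GC pairs contribute 12.
Tm = 2×8 + 4×12 = 64°C

64°C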